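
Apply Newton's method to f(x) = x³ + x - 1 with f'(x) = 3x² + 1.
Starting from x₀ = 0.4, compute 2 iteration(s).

f(x) = x³ + x - 1
f'(x) = 3x² + 1
x₀ = 0.4

Newton-Raphson formula: x_{n+1} = x_n - f(x_n)/f'(x_n)

Iteration 1:
  f(0.400000) = -0.536000
  f'(0.400000) = 1.480000
  x_1 = 0.400000 - (-0.536000)/1.480000 = 0.762162
Iteration 2:
  f(0.762162) = 0.204895
  f'(0.762162) = 2.742673
  x_2 = 0.762162 - 0.204895/2.742673 = 0.687456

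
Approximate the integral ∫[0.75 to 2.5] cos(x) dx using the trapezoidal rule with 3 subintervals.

f(x) = cos(x)
a = 0.75, b = 2.5, n = 3
h = (b - a)/n = 0.583333

Trapezoidal rule: (h/2)[f(x₀) + 2f(x₁) + 2f(x₂) + ... + f(xₙ)]

x_0 = 0.7500, f(x_0) = 0.731689, coefficient = 1
x_1 = 1.3333, f(x_1) = 0.235238, coefficient = 2
x_2 = 1.9167, f(x_2) = -0.339016, coefficient = 2
x_3 = 2.5000, f(x_3) = -0.801144, coefficient = 1

I ≈ (0.583333/2) × -0.277011 = -0.080795
Exact value: -0.083167
Error: 0.002372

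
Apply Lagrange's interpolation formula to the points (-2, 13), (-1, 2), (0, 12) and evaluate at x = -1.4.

Lagrange interpolation formula:
P(x) = Σ yᵢ × Lᵢ(x)
where Lᵢ(x) = Π_{j≠i} (x - xⱼ)/(xᵢ - xⱼ)

L_0(-1.4) = (-1.4 - (-1))/(-2 - (-1)) × (-1.4 - 0)/(-2 - 0) = 0.280000
L_1(-1.4) = (-1.4 - (-2))/(-1 - (-2)) × (-1.4 - 0)/(-1 - 0) = 0.840000
L_2(-1.4) = (-1.4 - (-2))/(0 - (-2)) × (-1.4 - (-1))/(0 - (-1)) = -0.120000

P(-1.4) = 13×L_0(-1.4) + 2×L_1(-1.4) + 12×L_2(-1.4)
P(-1.4) = 3.880000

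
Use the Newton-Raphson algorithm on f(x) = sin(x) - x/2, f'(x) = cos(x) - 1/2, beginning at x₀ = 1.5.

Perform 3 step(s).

f(x) = sin(x) - x/2
f'(x) = cos(x) - 1/2
x₀ = 1.5

Newton-Raphson formula: x_{n+1} = x_n - f(x_n)/f'(x_n)

Iteration 1:
  f(1.500000) = 0.247495
  f'(1.500000) = -0.429263
  x_1 = 1.500000 - 0.247495/(-0.429263) = 2.076558
Iteration 2:
  f(2.076558) = -0.163473
  f'(2.076558) = -0.984474
  x_2 = 2.076558 - (-0.163473)/(-0.984474) = 1.910507
Iteration 3:
  f(1.910507) = -0.012402
  f'(1.910507) = -0.833214
  x_3 = 1.910507 - (-0.012402)/(-0.833214) = 1.895622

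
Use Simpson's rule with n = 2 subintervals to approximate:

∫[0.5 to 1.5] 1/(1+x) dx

f(x) = 1/(1+x)
a = 0.5, b = 1.5, n = 2
h = (b - a)/n = 0.500000

Simpson's rule: (h/3)[f(x₀) + 4f(x₁) + 2f(x₂) + ... + f(xₙ)]

x_0 = 0.5000, f(x_0) = 0.666667, coefficient = 1
x_1 = 1.0000, f(x_1) = 0.500000, coefficient = 4
x_2 = 1.5000, f(x_2) = 0.400000, coefficient = 1

I ≈ (0.500000/3) × 3.066667 = 0.511111
Exact value: 0.510826
Error: 0.000285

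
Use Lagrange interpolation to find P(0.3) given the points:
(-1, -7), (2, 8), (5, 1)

Lagrange interpolation formula:
P(x) = Σ yᵢ × Lᵢ(x)
where Lᵢ(x) = Π_{j≠i} (x - xⱼ)/(xᵢ - xⱼ)

L_0(0.3) = (0.3 - 2)/(-1 - 2) × (0.3 - 5)/(-1 - 5) = 0.443889
L_1(0.3) = (0.3 - (-1))/(2 - (-1)) × (0.3 - 5)/(2 - 5) = 0.678889
L_2(0.3) = (0.3 - (-1))/(5 - (-1)) × (0.3 - 2)/(5 - 2) = -0.122778

P(0.3) = (-7)×L_0(0.3) + 8×L_1(0.3) + 1×L_2(0.3)
P(0.3) = 2.201111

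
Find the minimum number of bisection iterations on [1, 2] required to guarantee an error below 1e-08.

We need (b-a)/2^n ≤ 1e-08
(2 - 1)/2^n ≤ 1e-08
1/2^n ≤ 1e-08
2^n ≥ 100000000
n ≥ log₂(100000000) = 26.58
n ≥ 27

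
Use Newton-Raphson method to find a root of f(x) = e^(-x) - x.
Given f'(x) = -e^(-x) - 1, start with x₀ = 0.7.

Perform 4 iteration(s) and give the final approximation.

f(x) = e^(-x) - x
f'(x) = -e^(-x) - 1
x₀ = 0.7

Newton-Raphson formula: x_{n+1} = x_n - f(x_n)/f'(x_n)

Iteration 1:
  f(0.700000) = -0.203415
  f'(0.700000) = -1.496585
  x_1 = 0.700000 - (-0.203415)/(-1.496585) = 0.564081
Iteration 2:
  f(0.564081) = 0.004802
  f'(0.564081) = -1.568883
  x_2 = 0.564081 - 0.004802/(-1.568883) = 0.567142
Iteration 3:
  f(0.567142) = 0.000003
  f'(0.567142) = -1.567144
  x_3 = 0.567142 - 0.000003/(-1.567144) = 0.567143
Iteration 4:
  f(0.567143) = 0.000000
  f'(0.567143) = -1.567143
  x_4 = 0.567143 - 0.000000/(-1.567143) = 0.567143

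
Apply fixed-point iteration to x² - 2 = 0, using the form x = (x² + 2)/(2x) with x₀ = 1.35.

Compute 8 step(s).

Equation: x² - 2 = 0
Fixed-point form: x = (x² + 2)/(2x)
x₀ = 1.35

x_1 = g(1.350000) = 1.415741
x_2 = g(1.415741) = 1.414214
x_3 = g(1.414214) = 1.414214
x_4 = g(1.414214) = 1.414214
x_5 = g(1.414214) = 1.414214
x_6 = g(1.414214) = 1.414214
x_7 = g(1.414214) = 1.414214
x_8 = g(1.414214) = 1.414214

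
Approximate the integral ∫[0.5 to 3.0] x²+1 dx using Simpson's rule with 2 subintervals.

f(x) = x²+1
a = 0.5, b = 3.0, n = 2
h = (b - a)/n = 1.250000

Simpson's rule: (h/3)[f(x₀) + 4f(x₁) + 2f(x₂) + ... + f(xₙ)]

x_0 = 0.5000, f(x_0) = 1.250000, coefficient = 1
x_1 = 1.7500, f(x_1) = 4.062500, coefficient = 4
x_2 = 3.0000, f(x_2) = 10.000000, coefficient = 1

I ≈ (1.250000/3) × 27.500000 = 11.458333
Exact value: 11.458333
Error: 0.000000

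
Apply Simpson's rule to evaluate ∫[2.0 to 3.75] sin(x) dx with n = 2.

f(x) = sin(x)
a = 2.0, b = 3.75, n = 2
h = (b - a)/n = 0.875000

Simpson's rule: (h/3)[f(x₀) + 4f(x₁) + 2f(x₂) + ... + f(xₙ)]

x_0 = 2.0000, f(x_0) = 0.909297, coefficient = 1
x_1 = 2.8750, f(x_1) = 0.263446, coefficient = 4
x_2 = 3.7500, f(x_2) = -0.571561, coefficient = 1

I ≈ (0.875000/3) × 1.391520 = 0.405860
Exact value: 0.404413
Error: 0.001448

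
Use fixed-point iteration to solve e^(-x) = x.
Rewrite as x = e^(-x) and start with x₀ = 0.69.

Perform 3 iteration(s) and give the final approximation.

Equation: e^(-x) = x
Fixed-point form: x = e^(-x)
x₀ = 0.69

x_1 = g(0.690000) = 0.501576
x_2 = g(0.501576) = 0.605575
x_3 = g(0.605575) = 0.545760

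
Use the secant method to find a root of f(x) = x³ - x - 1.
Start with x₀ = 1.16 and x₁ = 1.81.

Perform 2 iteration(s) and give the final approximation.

f(x) = x³ - x - 1
x₀ = 1.16, x₁ = 1.81

Secant formula: x_{n+1} = x_n - f(x_n)(x_n - x_{n-1})/(f(x_n) - f(x_{n-1}))

Iteration 1:
  f(1.160000) = -0.599104
  f(1.810000) = 3.119741
  x_2 = 1.810000 - 3.119741×(1.810000 - 1.160000)/(3.119741 - (-0.599104))
       = 1.264715
Iteration 2:
  f(1.810000) = 3.119741
  f(1.264715) = -0.241800
  x_3 = 1.264715 - (-0.241800)×(1.264715 - 1.810000)/(-0.241800 - 3.119741)
       = 1.303938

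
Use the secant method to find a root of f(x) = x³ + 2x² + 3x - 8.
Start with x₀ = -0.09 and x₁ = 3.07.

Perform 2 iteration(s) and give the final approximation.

f(x) = x³ + 2x² + 3x - 8
x₀ = -0.09, x₁ = 3.07

Secant formula: x_{n+1} = x_n - f(x_n)(x_n - x_{n-1})/(f(x_n) - f(x_{n-1}))

Iteration 1:
  f(-0.090000) = -8.254529
  f(3.070000) = 48.994243
  x_2 = 3.070000 - 48.994243×(3.070000 - (-0.090000))/(48.994243 - (-8.254529))
       = 0.365631
Iteration 2:
  f(3.070000) = 48.994243
  f(0.365631) = -6.586855
  x_3 = 0.365631 - (-6.586855)×(0.365631 - 3.070000)/(-6.586855 - 48.994243)
       = 0.686123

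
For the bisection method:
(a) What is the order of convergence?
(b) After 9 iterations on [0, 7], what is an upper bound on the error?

(a) Bisection has linear (order 1) convergence; the error is halved each step.

(b) Error bound = (b-a)/2^n = (7 - 0)/2^{9}
    = 7/2^{9}

(a) 1 (linear); (b) error ≤ 1.37e-02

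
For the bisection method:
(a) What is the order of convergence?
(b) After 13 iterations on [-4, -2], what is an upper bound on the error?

(a) Bisection has linear (order 1) convergence; the error is halved each step.

(b) Error bound = (b-a)/2^n = (-2 - (-4))/2^{13}
    = 2/2^{13}

(a) 1 (linear); (b) error ≤ 2.44e-04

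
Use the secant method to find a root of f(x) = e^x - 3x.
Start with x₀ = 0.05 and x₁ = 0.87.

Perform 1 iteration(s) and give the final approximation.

f(x) = e^x - 3x
x₀ = 0.05, x₁ = 0.87

Secant formula: x_{n+1} = x_n - f(x_n)(x_n - x_{n-1})/(f(x_n) - f(x_{n-1}))

Iteration 1:
  f(0.050000) = 0.901271
  f(0.870000) = -0.223089
  x_2 = 0.870000 - (-0.223089)×(0.870000 - 0.050000)/(-0.223089 - 0.901271)
       = 0.707300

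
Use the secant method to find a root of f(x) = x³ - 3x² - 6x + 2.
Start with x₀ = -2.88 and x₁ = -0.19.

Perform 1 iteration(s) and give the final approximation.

f(x) = x³ - 3x² - 6x + 2
x₀ = -2.88, x₁ = -0.19

Secant formula: x_{n+1} = x_n - f(x_n)(x_n - x_{n-1})/(f(x_n) - f(x_{n-1}))

Iteration 1:
  f(-2.880000) = -29.491072
  f(-0.190000) = 3.024841
  x_2 = -0.190000 - 3.024841×(-0.190000 - (-2.880000))/(3.024841 - (-29.491072))
       = -0.440241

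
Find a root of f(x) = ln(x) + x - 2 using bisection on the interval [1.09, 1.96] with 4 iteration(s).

f(x) = ln(x) + x - 2
Initial interval: [1.09, 1.96]

Iteration 1:
  c_1 = (1.090000 + 1.960000)/2 = 1.525000
  f(c_1) = f(1.525000) = -0.053006
  f(a) × f(c) ≥ 0, new interval: [1.525000, 1.960000]
Iteration 2:
  c_2 = (1.525000 + 1.960000)/2 = 1.742500
  f(c_2) = f(1.742500) = 0.297821
  f(a) × f(c) < 0, new interval: [1.525000, 1.742500]
Iteration 3:
  c_3 = (1.525000 + 1.742500)/2 = 1.633750
  f(c_3) = f(1.633750) = 0.124628
  f(a) × f(c) < 0, new interval: [1.525000, 1.633750]
Iteration 4:
  c_4 = (1.525000 + 1.633750)/2 = 1.579375
  f(c_4) = f(1.579375) = 0.036404
  f(a) × f(c) < 0, new interval: [1.525000, 1.579375]

After 4 iteration(s), the approximation is c_4 = 1.579375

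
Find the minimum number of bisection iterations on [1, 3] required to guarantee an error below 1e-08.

We need (b-a)/2^n ≤ 1e-08
(3 - 1)/2^n ≤ 1e-08
2/2^n ≤ 1e-08
2^n ≥ 200000000
n ≥ log₂(200000000) = 27.58
n ≥ 28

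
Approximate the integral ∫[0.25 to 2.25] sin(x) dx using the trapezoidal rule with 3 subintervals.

f(x) = sin(x)
a = 0.25, b = 2.25, n = 3
h = (b - a)/n = 0.666667

Trapezoidal rule: (h/2)[f(x₀) + 2f(x₁) + 2f(x₂) + ... + f(xₙ)]

x_0 = 0.2500, f(x_0) = 0.247404, coefficient = 1
x_1 = 0.9167, f(x_1) = 0.793578, coefficient = 2
x_2 = 1.5833, f(x_2) = 0.999921, coefficient = 2
x_3 = 2.2500, f(x_3) = 0.778073, coefficient = 1

I ≈ (0.666667/2) × 4.612476 = 1.537492
Exact value: 1.597086
Error: 0.059594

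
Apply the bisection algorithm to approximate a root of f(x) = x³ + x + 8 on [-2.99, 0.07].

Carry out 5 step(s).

f(x) = x³ + x + 8
Initial interval: [-2.99, 0.07]

Iteration 1:
  c_1 = (-2.990000 + 0.070000)/2 = -1.460000
  f(c_1) = f(-1.460000) = 3.427864
  f(a) × f(c) < 0, new interval: [-2.990000, -1.460000]
Iteration 2:
  c_2 = (-2.990000 + (-1.460000))/2 = -2.225000
  f(c_2) = f(-2.225000) = -5.240141
  f(a) × f(c) ≥ 0, new interval: [-2.225000, -1.460000]
Iteration 3:
  c_3 = (-2.225000 + (-1.460000))/2 = -1.842500
  f(c_3) = f(-1.842500) = -0.097431
  f(a) × f(c) ≥ 0, new interval: [-1.842500, -1.460000]
Iteration 4:
  c_4 = (-1.842500 + (-1.460000))/2 = -1.651250
  f(c_4) = f(-1.651250) = 1.846408
  f(a) × f(c) < 0, new interval: [-1.842500, -1.651250]
Iteration 5:
  c_5 = (-1.842500 + (-1.651250))/2 = -1.746875
  f(c_5) = f(-1.746875) = 0.922410
  f(a) × f(c) < 0, new interval: [-1.842500, -1.746875]

After 5 iteration(s), the approximation is c_5 = -1.746875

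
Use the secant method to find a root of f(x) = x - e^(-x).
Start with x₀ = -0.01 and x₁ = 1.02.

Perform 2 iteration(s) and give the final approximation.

f(x) = x - e^(-x)
x₀ = -0.01, x₁ = 1.02

Secant formula: x_{n+1} = x_n - f(x_n)(x_n - x_{n-1})/(f(x_n) - f(x_{n-1}))

Iteration 1:
  f(-0.010000) = -1.020050
  f(1.020000) = 0.659405
  x_2 = 1.020000 - 0.659405×(1.020000 - (-0.010000))/(0.659405 - (-1.020050))
       = 0.615591
Iteration 2:
  f(1.020000) = 0.659405
  f(0.615591) = 0.075269
  x_3 = 0.615591 - 0.075269×(0.615591 - 1.020000)/(0.075269 - 0.659405)
       = 0.563480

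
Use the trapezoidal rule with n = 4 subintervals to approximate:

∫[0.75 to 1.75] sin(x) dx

f(x) = sin(x)
a = 0.75, b = 1.75, n = 4
h = (b - a)/n = 0.250000

Trapezoidal rule: (h/2)[f(x₀) + 2f(x₁) + 2f(x₂) + ... + f(xₙ)]

x_0 = 0.7500, f(x_0) = 0.681639, coefficient = 1
x_1 = 1.0000, f(x_1) = 0.841471, coefficient = 2
x_2 = 1.2500, f(x_2) = 0.948985, coefficient = 2
x_3 = 1.5000, f(x_3) = 0.997495, coefficient = 2
x_4 = 1.7500, f(x_4) = 0.983986, coefficient = 1

I ≈ (0.250000/2) × 7.241526 = 0.905191
Exact value: 0.909935
Error: 0.004744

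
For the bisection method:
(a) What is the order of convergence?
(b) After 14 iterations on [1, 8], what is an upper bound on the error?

(a) Bisection has linear (order 1) convergence; the error is halved each step.

(b) Error bound = (b-a)/2^n = (8 - 1)/2^{14}
    = 7/2^{14}

(a) 1 (linear); (b) error ≤ 4.27e-04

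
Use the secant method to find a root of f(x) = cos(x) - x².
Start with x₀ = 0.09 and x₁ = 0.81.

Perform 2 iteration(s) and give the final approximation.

f(x) = cos(x) - x²
x₀ = 0.09, x₁ = 0.81

Secant formula: x_{n+1} = x_n - f(x_n)(x_n - x_{n-1})/(f(x_n) - f(x_{n-1}))

Iteration 1:
  f(0.090000) = 0.987853
  f(0.810000) = 0.033398
  x_2 = 0.810000 - 0.033398×(0.810000 - 0.090000)/(0.033398 - 0.987853)
       = 0.835194
Iteration 2:
  f(0.810000) = 0.033398
  f(0.835194) = -0.026516
  x_3 = 0.835194 - (-0.026516)×(0.835194 - 0.810000)/(-0.026516 - 0.033398)
       = 0.824044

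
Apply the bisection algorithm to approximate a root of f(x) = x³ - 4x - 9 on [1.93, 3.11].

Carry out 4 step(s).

f(x) = x³ - 4x - 9
Initial interval: [1.93, 3.11]

Iteration 1:
  c_1 = (1.930000 + 3.110000)/2 = 2.520000
  f(c_1) = f(2.520000) = -3.076992
  f(a) × f(c) ≥ 0, new interval: [2.520000, 3.110000]
Iteration 2:
  c_2 = (2.520000 + 3.110000)/2 = 2.815000
  f(c_2) = f(2.815000) = 2.046693
  f(a) × f(c) < 0, new interval: [2.520000, 2.815000]
Iteration 3:
  c_3 = (2.520000 + 2.815000)/2 = 2.667500
  f(c_3) = f(2.667500) = -0.689254
  f(a) × f(c) ≥ 0, new interval: [2.667500, 2.815000]
Iteration 4:
  c_4 = (2.667500 + 2.815000)/2 = 2.741250
  f(c_4) = f(2.741250) = 0.633990
  f(a) × f(c) < 0, new interval: [2.667500, 2.741250]

After 4 iteration(s), the approximation is c_4 = 2.741250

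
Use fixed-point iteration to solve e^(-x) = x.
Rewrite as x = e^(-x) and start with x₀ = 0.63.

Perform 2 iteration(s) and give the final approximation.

Equation: e^(-x) = x
Fixed-point form: x = e^(-x)
x₀ = 0.63

x_1 = g(0.630000) = 0.532592
x_2 = g(0.532592) = 0.587081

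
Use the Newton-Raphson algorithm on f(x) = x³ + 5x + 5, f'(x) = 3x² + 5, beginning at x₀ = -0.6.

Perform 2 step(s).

f(x) = x³ + 5x + 5
f'(x) = 3x² + 5
x₀ = -0.6

Newton-Raphson formula: x_{n+1} = x_n - f(x_n)/f'(x_n)

Iteration 1:
  f(-0.600000) = 1.784000
  f'(-0.600000) = 6.080000
  x_1 = -0.600000 - 1.784000/6.080000 = -0.893421
Iteration 2:
  f(-0.893421) = -0.180235
  f'(-0.893421) = 7.394604
  x_2 = -0.893421 - (-0.180235)/7.394604 = -0.869047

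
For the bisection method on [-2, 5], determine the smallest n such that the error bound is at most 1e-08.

We need (b-a)/2^n ≤ 1e-08
(5 - (-2))/2^n ≤ 1e-08
7/2^n ≤ 1e-08
2^n ≥ 700000000
n ≥ log₂(700000000) = 29.38
n ≥ 30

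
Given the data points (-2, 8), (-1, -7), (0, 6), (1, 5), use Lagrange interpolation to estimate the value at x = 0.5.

Lagrange interpolation formula:
P(x) = Σ yᵢ × Lᵢ(x)
where Lᵢ(x) = Π_{j≠i} (x - xⱼ)/(xᵢ - xⱼ)

L_0(0.5) = (0.5 - (-1))/(-2 - (-1)) × (0.5 - 0)/(-2 - 0) × (0.5 - 1)/(-2 - 1) = 0.062500
L_1(0.5) = (0.5 - (-2))/(-1 - (-2)) × (0.5 - 0)/(-1 - 0) × (0.5 - 1)/(-1 - 1) = -0.312500
L_2(0.5) = (0.5 - (-2))/(0 - (-2)) × (0.5 - (-1))/(0 - (-1)) × (0.5 - 1)/(0 - 1) = 0.937500
L_3(0.5) = (0.5 - (-2))/(1 - (-2)) × (0.5 - (-1))/(1 - (-1)) × (0.5 - 0)/(1 - 0) = 0.312500

P(0.5) = 8×L_0(0.5) + (-7)×L_1(0.5) + 6×L_2(0.5) + 5×L_3(0.5)
P(0.5) = 9.875000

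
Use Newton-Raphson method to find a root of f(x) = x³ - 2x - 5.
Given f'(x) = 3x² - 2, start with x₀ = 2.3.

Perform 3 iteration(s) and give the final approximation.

f(x) = x³ - 2x - 5
f'(x) = 3x² - 2
x₀ = 2.3

Newton-Raphson formula: x_{n+1} = x_n - f(x_n)/f'(x_n)

Iteration 1:
  f(2.300000) = 2.567000
  f'(2.300000) = 13.870000
  x_1 = 2.300000 - 2.567000/13.870000 = 2.114924
Iteration 2:
  f(2.114924) = 0.230006
  f'(2.114924) = 11.418714
  x_2 = 2.114924 - 0.230006/11.418714 = 2.094781
Iteration 3:
  f(2.094781) = 0.002566
  f'(2.094781) = 11.164327
  x_3 = 2.094781 - 0.002566/11.164327 = 2.094552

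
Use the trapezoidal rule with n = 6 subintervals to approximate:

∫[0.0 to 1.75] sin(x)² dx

f(x) = sin(x)²
a = 0.0, b = 1.75, n = 6
h = (b - a)/n = 0.291667

Trapezoidal rule: (h/2)[f(x₀) + 2f(x₁) + 2f(x₂) + ... + f(xₙ)]

x_0 = 0.0000, f(x_0) = 0.000000, coefficient = 1
x_1 = 0.2917, f(x_1) = 0.082684, coefficient = 2
x_2 = 0.5833, f(x_2) = 0.303391, coefficient = 2
x_3 = 0.8750, f(x_3) = 0.589123, coefficient = 2
x_4 = 1.1667, f(x_4) = 0.845379, coefficient = 2
x_5 = 1.4583, f(x_5) = 0.987405, coefficient = 2
x_6 = 1.7500, f(x_6) = 0.968228, coefficient = 1

I ≈ (0.291667/2) × 6.584193 = 0.960195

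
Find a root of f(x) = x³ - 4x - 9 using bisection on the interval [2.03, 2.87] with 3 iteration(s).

f(x) = x³ - 4x - 9
Initial interval: [2.03, 2.87]

Iteration 1:
  c_1 = (2.030000 + 2.870000)/2 = 2.450000
  f(c_1) = f(2.450000) = -4.093875
  f(a) × f(c) ≥ 0, new interval: [2.450000, 2.870000]
Iteration 2:
  c_2 = (2.450000 + 2.870000)/2 = 2.660000
  f(c_2) = f(2.660000) = -0.818904
  f(a) × f(c) ≥ 0, new interval: [2.660000, 2.870000]
Iteration 3:
  c_3 = (2.660000 + 2.870000)/2 = 2.765000
  f(c_3) = f(2.765000) = 1.079047
  f(a) × f(c) < 0, new interval: [2.660000, 2.765000]

After 3 iteration(s), the approximation is c_3 = 2.765000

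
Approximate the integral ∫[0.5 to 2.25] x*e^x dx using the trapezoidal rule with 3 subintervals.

f(x) = x*e^x
a = 0.5, b = 2.25, n = 3
h = (b - a)/n = 0.583333

Trapezoidal rule: (h/2)[f(x₀) + 2f(x₁) + 2f(x₂) + ... + f(xₙ)]

x_0 = 0.5000, f(x_0) = 0.824361, coefficient = 1
x_1 = 1.0833, f(x_1) = 3.200721, coefficient = 2
x_2 = 1.6667, f(x_2) = 8.824150, coefficient = 2
x_3 = 2.2500, f(x_3) = 21.347406, coefficient = 1

I ≈ (0.583333/2) × 46.221508 = 13.481273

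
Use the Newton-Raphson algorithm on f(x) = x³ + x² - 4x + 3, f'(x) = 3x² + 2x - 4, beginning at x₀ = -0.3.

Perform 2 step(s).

f(x) = x³ + x² - 4x + 3
f'(x) = 3x² + 2x - 4
x₀ = -0.3

Newton-Raphson formula: x_{n+1} = x_n - f(x_n)/f'(x_n)

Iteration 1:
  f(-0.300000) = 4.263000
  f'(-0.300000) = -4.330000
  x_1 = -0.300000 - 4.263000/(-4.330000) = 0.684527
Iteration 2:
  f(0.684527) = 1.051224
  f'(0.684527) = -1.225217
  x_2 = 0.684527 - 1.051224/(-1.225217) = 1.542516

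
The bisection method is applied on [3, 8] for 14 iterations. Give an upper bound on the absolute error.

Bisection error bound: |error| ≤ (b-a)/2^n
|error| ≤ (8 - 3)/2^14 = 5/2^14
|error| ≤ 0.0003051758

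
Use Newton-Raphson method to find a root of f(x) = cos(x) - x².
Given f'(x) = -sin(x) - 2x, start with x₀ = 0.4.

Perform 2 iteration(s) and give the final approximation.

f(x) = cos(x) - x²
f'(x) = -sin(x) - 2x
x₀ = 0.4

Newton-Raphson formula: x_{n+1} = x_n - f(x_n)/f'(x_n)

Iteration 1:
  f(0.400000) = 0.761061
  f'(0.400000) = -1.189418
  x_1 = 0.400000 - 0.761061/(-1.189418) = 1.039860
Iteration 2:
  f(1.039860) = -0.574967
  f'(1.039860) = -2.942053
  x_2 = 1.039860 - (-0.574967)/(-2.942053) = 0.844429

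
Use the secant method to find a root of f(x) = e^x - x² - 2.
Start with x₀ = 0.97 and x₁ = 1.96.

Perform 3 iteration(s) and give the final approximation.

f(x) = e^x - x² - 2
x₀ = 0.97, x₁ = 1.96

Secant formula: x_{n+1} = x_n - f(x_n)(x_n - x_{n-1})/(f(x_n) - f(x_{n-1}))

Iteration 1:
  f(0.970000) = -0.302956
  f(1.960000) = 1.257727
  x_2 = 1.960000 - 1.257727×(1.960000 - 0.970000)/(1.257727 - (-0.302956))
       = 1.162176
Iteration 2:
  f(1.960000) = 1.257727
  f(1.162176) = -0.153771
  x_3 = 1.162176 - (-0.153771)×(1.162176 - 1.960000)/(-0.153771 - 1.257727)
       = 1.249092
Iteration 3:
  f(1.162176) = -0.153771
  f(1.249092) = -0.073055
  x_4 = 1.249092 - (-0.073055)×(1.249092 - 1.162176)/(-0.073055 - (-0.153771))
       = 1.327760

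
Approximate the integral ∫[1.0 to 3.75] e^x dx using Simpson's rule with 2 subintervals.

f(x) = e^x
a = 1.0, b = 3.75, n = 2
h = (b - a)/n = 1.375000

Simpson's rule: (h/3)[f(x₀) + 4f(x₁) + 2f(x₂) + ... + f(xₙ)]

x_0 = 1.0000, f(x_0) = 2.718282, coefficient = 1
x_1 = 2.3750, f(x_1) = 10.751013, coefficient = 4
x_2 = 3.7500, f(x_2) = 42.521082, coefficient = 1

I ≈ (1.375000/3) × 88.243417 = 40.444899
Exact value: 39.802800
Error: 0.642099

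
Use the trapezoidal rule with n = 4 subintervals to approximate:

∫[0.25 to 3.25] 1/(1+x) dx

f(x) = 1/(1+x)
a = 0.25, b = 3.25, n = 4
h = (b - a)/n = 0.750000

Trapezoidal rule: (h/2)[f(x₀) + 2f(x₁) + 2f(x₂) + ... + f(xₙ)]

x_0 = 0.2500, f(x_0) = 0.800000, coefficient = 1
x_1 = 1.0000, f(x_1) = 0.500000, coefficient = 2
x_2 = 1.7500, f(x_2) = 0.363636, coefficient = 2
x_3 = 2.5000, f(x_3) = 0.285714, coefficient = 2
x_4 = 3.2500, f(x_4) = 0.235294, coefficient = 1

I ≈ (0.750000/2) × 3.333995 = 1.250248
Exact value: 1.223775
Error: 0.026473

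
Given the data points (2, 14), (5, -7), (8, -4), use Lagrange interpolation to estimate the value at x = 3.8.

Lagrange interpolation formula:
P(x) = Σ yᵢ × Lᵢ(x)
where Lᵢ(x) = Π_{j≠i} (x - xⱼ)/(xᵢ - xⱼ)

L_0(3.8) = (3.8 - 5)/(2 - 5) × (3.8 - 8)/(2 - 8) = 0.280000
L_1(3.8) = (3.8 - 2)/(5 - 2) × (3.8 - 8)/(5 - 8) = 0.840000
L_2(3.8) = (3.8 - 2)/(8 - 2) × (3.8 - 5)/(8 - 5) = -0.120000

P(3.8) = 14×L_0(3.8) + (-7)×L_1(3.8) + (-4)×L_2(3.8)
P(3.8) = -1.480000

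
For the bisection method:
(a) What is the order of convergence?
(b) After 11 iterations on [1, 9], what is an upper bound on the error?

(a) Bisection has linear (order 1) convergence; the error is halved each step.

(b) Error bound = (b-a)/2^n = (9 - 1)/2^{11}
    = 8/2^{11}

(a) 1 (linear); (b) error ≤ 3.91e-03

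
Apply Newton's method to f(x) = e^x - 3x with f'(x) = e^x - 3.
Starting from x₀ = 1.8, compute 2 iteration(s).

f(x) = e^x - 3x
f'(x) = e^x - 3
x₀ = 1.8

Newton-Raphson formula: x_{n+1} = x_n - f(x_n)/f'(x_n)

Iteration 1:
  f(1.800000) = 0.649647
  f'(1.800000) = 3.049647
  x_1 = 1.800000 - 0.649647/3.049647 = 1.586976
Iteration 2:
  f(1.586976) = 0.128015
  f'(1.586976) = 1.888943
  x_2 = 1.586976 - 0.128015/1.888943 = 1.519206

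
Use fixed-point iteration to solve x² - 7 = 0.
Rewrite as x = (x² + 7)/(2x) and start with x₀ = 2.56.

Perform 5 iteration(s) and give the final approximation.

Equation: x² - 7 = 0
Fixed-point form: x = (x² + 7)/(2x)
x₀ = 2.56

x_1 = g(2.560000) = 2.647187
x_2 = g(2.647187) = 2.645752
x_3 = g(2.645752) = 2.645751
x_4 = g(2.645751) = 2.645751
x_5 = g(2.645751) = 2.645751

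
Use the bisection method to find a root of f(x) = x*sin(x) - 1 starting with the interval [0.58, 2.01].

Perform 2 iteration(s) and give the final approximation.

f(x) = x*sin(x) - 1
Initial interval: [0.58, 2.01]

Iteration 1:
  c_1 = (0.580000 + 2.010000)/2 = 1.295000
  f(c_1) = f(1.295000) = 0.246060
  f(a) × f(c) < 0, new interval: [0.580000, 1.295000]
Iteration 2:
  c_2 = (0.580000 + 1.295000)/2 = 0.937500
  f(c_2) = f(0.937500) = -0.244299
  f(a) × f(c) ≥ 0, new interval: [0.937500, 1.295000]

After 2 iteration(s), the approximation is c_2 = 0.937500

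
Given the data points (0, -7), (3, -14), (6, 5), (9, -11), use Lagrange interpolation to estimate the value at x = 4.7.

Lagrange interpolation formula:
P(x) = Σ yᵢ × Lᵢ(x)
where Lᵢ(x) = Π_{j≠i} (x - xⱼ)/(xᵢ - xⱼ)

L_0(4.7) = (4.7 - 3)/(0 - 3) × (4.7 - 6)/(0 - 6) × (4.7 - 9)/(0 - 9) = -0.058660
L_1(4.7) = (4.7 - 0)/(3 - 0) × (4.7 - 6)/(3 - 6) × (4.7 - 9)/(3 - 9) = 0.486537
L_2(4.7) = (4.7 - 0)/(6 - 0) × (4.7 - 3)/(6 - 3) × (4.7 - 9)/(6 - 9) = 0.636241
L_3(4.7) = (4.7 - 0)/(9 - 0) × (4.7 - 3)/(9 - 3) × (4.7 - 6)/(9 - 6) = -0.064117

P(4.7) = (-7)×L_0(4.7) + (-14)×L_1(4.7) + 5×L_2(4.7) + (-11)×L_3(4.7)
P(4.7) = -2.514401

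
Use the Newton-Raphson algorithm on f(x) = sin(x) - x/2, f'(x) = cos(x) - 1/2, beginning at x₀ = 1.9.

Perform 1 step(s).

f(x) = sin(x) - x/2
f'(x) = cos(x) - 1/2
x₀ = 1.9

Newton-Raphson formula: x_{n+1} = x_n - f(x_n)/f'(x_n)

Iteration 1:
  f(1.900000) = -0.003700
  f'(1.900000) = -0.823290
  x_1 = 1.900000 - (-0.003700)/(-0.823290) = 1.895506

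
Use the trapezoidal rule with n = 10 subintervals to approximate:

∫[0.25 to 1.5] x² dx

f(x) = x²
a = 0.25, b = 1.5, n = 10
h = (b - a)/n = 0.125000

Trapezoidal rule: (h/2)[f(x₀) + 2f(x₁) + 2f(x₂) + ... + f(xₙ)]

x_0 = 0.2500, f(x_0) = 0.062500, coefficient = 1
x_1 = 0.3750, f(x_1) = 0.140625, coefficient = 2
x_2 = 0.5000, f(x_2) = 0.250000, coefficient = 2
x_3 = 0.6250, f(x_3) = 0.390625, coefficient = 2
x_4 = 0.7500, f(x_4) = 0.562500, coefficient = 2
x_5 = 0.8750, f(x_5) = 0.765625, coefficient = 2
x_6 = 1.0000, f(x_6) = 1.000000, coefficient = 2
x_7 = 1.1250, f(x_7) = 1.265625, coefficient = 2
x_8 = 1.2500, f(x_8) = 1.562500, coefficient = 2
x_9 = 1.3750, f(x_9) = 1.890625, coefficient = 2
x_10 = 1.5000, f(x_10) = 2.250000, coefficient = 1

I ≈ (0.125000/2) × 17.968750 = 1.123047
Exact value: 1.119792
Error: 0.003255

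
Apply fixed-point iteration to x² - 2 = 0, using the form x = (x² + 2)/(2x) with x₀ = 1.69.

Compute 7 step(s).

Equation: x² - 2 = 0
Fixed-point form: x = (x² + 2)/(2x)
x₀ = 1.69

x_1 = g(1.690000) = 1.436716
x_2 = g(1.436716) = 1.414390
x_3 = g(1.414390) = 1.414214
x_4 = g(1.414214) = 1.414214
x_5 = g(1.414214) = 1.414214
x_6 = g(1.414214) = 1.414214
x_7 = g(1.414214) = 1.414214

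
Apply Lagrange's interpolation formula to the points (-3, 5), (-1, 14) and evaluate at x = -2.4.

Lagrange interpolation formula:
P(x) = Σ yᵢ × Lᵢ(x)
where Lᵢ(x) = Π_{j≠i} (x - xⱼ)/(xᵢ - xⱼ)

L_0(-2.4) = (-2.4 - (-1))/(-3 - (-1)) = 0.700000
L_1(-2.4) = (-2.4 - (-3))/(-1 - (-3)) = 0.300000

P(-2.4) = 5×L_0(-2.4) + 14×L_1(-2.4)
P(-2.4) = 7.700000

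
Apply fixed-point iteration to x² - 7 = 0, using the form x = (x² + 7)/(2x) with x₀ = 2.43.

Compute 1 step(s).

Equation: x² - 7 = 0
Fixed-point form: x = (x² + 7)/(2x)
x₀ = 2.43

x_1 = g(2.430000) = 2.655329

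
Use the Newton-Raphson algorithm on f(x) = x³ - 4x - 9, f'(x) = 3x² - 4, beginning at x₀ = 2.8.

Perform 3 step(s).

f(x) = x³ - 4x - 9
f'(x) = 3x² - 4
x₀ = 2.8

Newton-Raphson formula: x_{n+1} = x_n - f(x_n)/f'(x_n)

Iteration 1:
  f(2.800000) = 1.752000
  f'(2.800000) = 19.520000
  x_1 = 2.800000 - 1.752000/19.520000 = 2.710246
Iteration 2:
  f(2.710246) = 0.066946
  f'(2.710246) = 18.036299
  x_2 = 2.710246 - 0.066946/18.036299 = 2.706534
Iteration 3:
  f(2.706534) = 0.000112
  f'(2.706534) = 17.975982
  x_3 = 2.706534 - 0.000112/17.975982 = 2.706528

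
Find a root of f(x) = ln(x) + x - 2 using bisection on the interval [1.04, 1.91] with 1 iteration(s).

f(x) = ln(x) + x - 2
Initial interval: [1.04, 1.91]

Iteration 1:
  c_1 = (1.040000 + 1.910000)/2 = 1.475000
  f(c_1) = f(1.475000) = -0.136342
  f(a) × f(c) ≥ 0, new interval: [1.475000, 1.910000]

After 1 iteration(s), the approximation is c_1 = 1.475000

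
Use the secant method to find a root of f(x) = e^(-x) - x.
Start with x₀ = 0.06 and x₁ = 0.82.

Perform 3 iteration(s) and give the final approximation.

f(x) = e^(-x) - x
x₀ = 0.06, x₁ = 0.82

Secant formula: x_{n+1} = x_n - f(x_n)(x_n - x_{n-1})/(f(x_n) - f(x_{n-1}))

Iteration 1:
  f(0.060000) = 0.881765
  f(0.820000) = -0.379568
  x_2 = 0.820000 - (-0.379568)×(0.820000 - 0.060000)/(-0.379568 - 0.881765)
       = 0.591296
Iteration 2:
  f(0.820000) = -0.379568
  f(0.591296) = -0.037687
  x_3 = 0.591296 - (-0.037687)×(0.591296 - 0.820000)/(-0.037687 - (-0.379568))
       = 0.566085
Iteration 3:
  f(0.591296) = -0.037687
  f(0.566085) = 0.001658
  x_4 = 0.566085 - 0.001658×(0.566085 - 0.591296)/(0.001658 - (-0.037687))
       = 0.567148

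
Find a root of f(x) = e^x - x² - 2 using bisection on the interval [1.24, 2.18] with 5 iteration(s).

f(x) = e^x - x² - 2
Initial interval: [1.24, 2.18]

Iteration 1:
  c_1 = (1.240000 + 2.180000)/2 = 1.710000
  f(c_1) = f(1.710000) = 0.604861
  f(a) × f(c) < 0, new interval: [1.240000, 1.710000]
Iteration 2:
  c_2 = (1.240000 + 1.710000)/2 = 1.475000
  f(c_2) = f(1.475000) = 0.195411
  f(a) × f(c) < 0, new interval: [1.240000, 1.475000]
Iteration 3:
  c_3 = (1.240000 + 1.475000)/2 = 1.357500
  f(c_3) = f(1.357500) = 0.043659
  f(a) × f(c) < 0, new interval: [1.240000, 1.357500]
Iteration 4:
  c_4 = (1.240000 + 1.357500)/2 = 1.298750
  f(c_4) = f(1.298750) = -0.022039
  f(a) × f(c) ≥ 0, new interval: [1.298750, 1.357500]
Iteration 5:
  c_5 = (1.298750 + 1.357500)/2 = 1.328125
  f(c_5) = f(1.328125) = 0.010045
  f(a) × f(c) < 0, new interval: [1.298750, 1.328125]

After 5 iteration(s), the approximation is c_5 = 1.328125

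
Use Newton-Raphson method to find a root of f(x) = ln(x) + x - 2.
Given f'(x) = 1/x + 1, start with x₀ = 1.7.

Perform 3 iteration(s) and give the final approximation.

f(x) = ln(x) + x - 2
f'(x) = 1/x + 1
x₀ = 1.7

Newton-Raphson formula: x_{n+1} = x_n - f(x_n)/f'(x_n)

Iteration 1:
  f(1.700000) = 0.230628
  f'(1.700000) = 1.588235
  x_1 = 1.700000 - 0.230628/1.588235 = 1.554790
Iteration 2:
  f(1.554790) = -0.003870
  f'(1.554790) = 1.643174
  x_2 = 1.554790 - (-0.003870)/1.643174 = 1.557145
Iteration 3:
  f(1.557145) = -0.000001
  f'(1.557145) = 1.642201
  x_3 = 1.557145 - (-0.000001)/1.642201 = 1.557146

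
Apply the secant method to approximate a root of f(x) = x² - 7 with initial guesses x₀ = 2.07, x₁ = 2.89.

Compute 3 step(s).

f(x) = x² - 7
x₀ = 2.07, x₁ = 2.89

Secant formula: x_{n+1} = x_n - f(x_n)(x_n - x_{n-1})/(f(x_n) - f(x_{n-1}))

Iteration 1:
  f(2.070000) = -2.715100
  f(2.890000) = 1.352100
  x_2 = 2.890000 - 1.352100×(2.890000 - 2.070000)/(1.352100 - (-2.715100))
       = 2.617399
Iteration 2:
  f(2.890000) = 1.352100
  f(2.617399) = -0.149221
  x_3 = 2.617399 - (-0.149221)×(2.617399 - 2.890000)/(-0.149221 - 1.352100)
       = 2.644494
Iteration 3:
  f(2.617399) = -0.149221
  f(2.644494) = -0.006652
  x_4 = 2.644494 - (-0.006652)×(2.644494 - 2.617399)/(-0.006652 - (-0.149221))
       = 2.645758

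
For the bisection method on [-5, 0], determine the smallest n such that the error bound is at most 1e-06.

We need (b-a)/2^n ≤ 1e-06
(0 - (-5))/2^n ≤ 1e-06
5/2^n ≤ 1e-06
2^n ≥ 5000000
n ≥ log₂(5000000) = 22.25
n ≥ 23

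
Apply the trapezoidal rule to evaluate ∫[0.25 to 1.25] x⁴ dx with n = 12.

f(x) = x⁴
a = 0.25, b = 1.25, n = 12
h = (b - a)/n = 0.083333

Trapezoidal rule: (h/2)[f(x₀) + 2f(x₁) + 2f(x₂) + ... + f(xₙ)]

x_0 = 0.2500, f(x_0) = 0.003906, coefficient = 1
x_1 = 0.3333, f(x_1) = 0.012346, coefficient = 2
x_2 = 0.4167, f(x_2) = 0.030141, coefficient = 2
x_3 = 0.5000, f(x_3) = 0.062500, coefficient = 2
x_4 = 0.5833, f(x_4) = 0.115789, coefficient = 2
x_5 = 0.6667, f(x_5) = 0.197531, coefficient = 2
x_6 = 0.7500, f(x_6) = 0.316406, coefficient = 2
x_7 = 0.8333, f(x_7) = 0.482253, coefficient = 2
x_8 = 0.9167, f(x_8) = 0.706067, coefficient = 2
x_9 = 1.0000, f(x_9) = 1.000000, coefficient = 2
x_10 = 1.0833, f(x_10) = 1.377363, coefficient = 2
x_11 = 1.1667, f(x_11) = 1.852623, coefficient = 2
x_12 = 1.2500, f(x_12) = 2.441406, coefficient = 1

I ≈ (0.083333/2) × 14.751350 = 0.614640
Exact value: 0.610156
Error: 0.004483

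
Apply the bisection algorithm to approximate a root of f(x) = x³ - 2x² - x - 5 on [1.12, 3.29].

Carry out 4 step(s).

f(x) = x³ - 2x² - x - 5
Initial interval: [1.12, 3.29]

Iteration 1:
  c_1 = (1.120000 + 3.290000)/2 = 2.205000
  f(c_1) = f(2.205000) = -6.208285
  f(a) × f(c) ≥ 0, new interval: [2.205000, 3.290000]
Iteration 2:
  c_2 = (2.205000 + 3.290000)/2 = 2.747500
  f(c_2) = f(2.747500) = -2.104805
  f(a) × f(c) ≥ 0, new interval: [2.747500, 3.290000]
Iteration 3:
  c_3 = (2.747500 + 3.290000)/2 = 3.018750
  f(c_3) = f(3.018750) = 1.264968
  f(a) × f(c) < 0, new interval: [2.747500, 3.018750]
Iteration 4:
  c_4 = (2.747500 + 3.018750)/2 = 2.883125
  f(c_4) = f(2.883125) = -0.542228
  f(a) × f(c) ≥ 0, new interval: [2.883125, 3.018750]

After 4 iteration(s), the approximation is c_4 = 2.883125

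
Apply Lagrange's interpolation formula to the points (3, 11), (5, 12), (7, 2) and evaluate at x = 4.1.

Lagrange interpolation formula:
P(x) = Σ yᵢ × Lᵢ(x)
where Lᵢ(x) = Π_{j≠i} (x - xⱼ)/(xᵢ - xⱼ)

L_0(4.1) = (4.1 - 5)/(3 - 5) × (4.1 - 7)/(3 - 7) = 0.326250
L_1(4.1) = (4.1 - 3)/(5 - 3) × (4.1 - 7)/(5 - 7) = 0.797500
L_2(4.1) = (4.1 - 3)/(7 - 3) × (4.1 - 5)/(7 - 5) = -0.123750

P(4.1) = 11×L_0(4.1) + 12×L_1(4.1) + 2×L_2(4.1)
P(4.1) = 12.911250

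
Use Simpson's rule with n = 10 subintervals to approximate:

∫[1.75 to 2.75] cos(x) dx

f(x) = cos(x)
a = 1.75, b = 2.75, n = 10
h = (b - a)/n = 0.100000

Simpson's rule: (h/3)[f(x₀) + 4f(x₁) + 2f(x₂) + ... + f(xₙ)]

x_0 = 1.7500, f(x_0) = -0.178246, coefficient = 1
x_1 = 1.8500, f(x_1) = -0.275590, coefficient = 4
x_2 = 1.9500, f(x_2) = -0.370181, coefficient = 2
x_3 = 2.0500, f(x_3) = -0.461073, coefficient = 4
x_4 = 2.1500, f(x_4) = -0.547358, coefficient = 2
x_5 = 2.2500, f(x_5) = -0.628174, coefficient = 4
x_6 = 2.3500, f(x_6) = -0.702713, coefficient = 2
x_7 = 2.4500, f(x_7) = -0.770231, coefficient = 4
x_8 = 2.5500, f(x_8) = -0.830054, coefficient = 2
x_9 = 2.6500, f(x_9) = -0.881582, coefficient = 4
x_10 = 2.7500, f(x_10) = -0.924302, coefficient = 1

I ≈ (0.100000/3) × -18.069759 = -0.602325
Exact value: -0.602325
Error: 0.000000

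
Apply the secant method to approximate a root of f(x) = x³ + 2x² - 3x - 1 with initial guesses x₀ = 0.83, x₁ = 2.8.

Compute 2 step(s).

f(x) = x³ + 2x² - 3x - 1
x₀ = 0.83, x₁ = 2.8

Secant formula: x_{n+1} = x_n - f(x_n)(x_n - x_{n-1})/(f(x_n) - f(x_{n-1}))

Iteration 1:
  f(0.830000) = -1.540413
  f(2.800000) = 28.232000
  x_2 = 2.800000 - 28.232000×(2.800000 - 0.830000)/(28.232000 - (-1.540413))
       = 0.931927
Iteration 2:
  f(2.800000) = 28.232000
  f(0.931927) = -1.249438
  x_3 = 0.931927 - (-1.249438)×(0.931927 - 2.800000)/(-1.249438 - 28.232000)
       = 1.011097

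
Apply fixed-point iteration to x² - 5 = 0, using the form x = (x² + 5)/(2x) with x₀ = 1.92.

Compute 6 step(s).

Equation: x² - 5 = 0
Fixed-point form: x = (x² + 5)/(2x)
x₀ = 1.92

x_1 = g(1.920000) = 2.262083
x_2 = g(2.262083) = 2.236218
x_3 = g(2.236218) = 2.236068
x_4 = g(2.236068) = 2.236068
x_5 = g(2.236068) = 2.236068
x_6 = g(2.236068) = 2.236068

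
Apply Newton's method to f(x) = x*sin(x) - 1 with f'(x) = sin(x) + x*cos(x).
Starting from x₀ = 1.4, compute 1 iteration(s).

f(x) = x*sin(x) - 1
f'(x) = sin(x) + x*cos(x)
x₀ = 1.4

Newton-Raphson formula: x_{n+1} = x_n - f(x_n)/f'(x_n)

Iteration 1:
  f(1.400000) = 0.379630
  f'(1.400000) = 1.223404
  x_1 = 1.400000 - 0.379630/1.223404 = 1.089694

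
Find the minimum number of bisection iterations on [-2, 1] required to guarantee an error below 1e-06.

We need (b-a)/2^n ≤ 1e-06
(1 - (-2))/2^n ≤ 1e-06
3/2^n ≤ 1e-06
2^n ≥ 3000000
n ≥ log₂(3000000) = 21.52
n ≥ 22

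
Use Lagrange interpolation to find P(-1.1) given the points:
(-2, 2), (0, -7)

Lagrange interpolation formula:
P(x) = Σ yᵢ × Lᵢ(x)
where Lᵢ(x) = Π_{j≠i} (x - xⱼ)/(xᵢ - xⱼ)

L_0(-1.1) = (-1.1 - 0)/(-2 - 0) = 0.550000
L_1(-1.1) = (-1.1 - (-2))/(0 - (-2)) = 0.450000

P(-1.1) = 2×L_0(-1.1) + (-7)×L_1(-1.1)
P(-1.1) = -2.050000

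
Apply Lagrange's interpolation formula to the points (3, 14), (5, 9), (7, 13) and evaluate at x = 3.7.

Lagrange interpolation formula:
P(x) = Σ yᵢ × Lᵢ(x)
where Lᵢ(x) = Π_{j≠i} (x - xⱼ)/(xᵢ - xⱼ)

L_0(3.7) = (3.7 - 5)/(3 - 5) × (3.7 - 7)/(3 - 7) = 0.536250
L_1(3.7) = (3.7 - 3)/(5 - 3) × (3.7 - 7)/(5 - 7) = 0.577500
L_2(3.7) = (3.7 - 3)/(7 - 3) × (3.7 - 5)/(7 - 5) = -0.113750

P(3.7) = 14×L_0(3.7) + 9×L_1(3.7) + 13×L_2(3.7)
P(3.7) = 11.226250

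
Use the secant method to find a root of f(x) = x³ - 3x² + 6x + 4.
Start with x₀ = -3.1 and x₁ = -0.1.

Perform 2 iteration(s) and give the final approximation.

f(x) = x³ - 3x² + 6x + 4
x₀ = -3.1, x₁ = -0.1

Secant formula: x_{n+1} = x_n - f(x_n)(x_n - x_{n-1})/(f(x_n) - f(x_{n-1}))

Iteration 1:
  f(-3.100000) = -73.221000
  f(-0.100000) = 3.369000
  x_2 = -0.100000 - 3.369000×(-0.100000 - (-3.100000))/(3.369000 - (-73.221000))
       = -0.231962
Iteration 2:
  f(-0.100000) = 3.369000
  f(-0.231962) = 2.434325
  x_3 = -0.231962 - 2.434325×(-0.231962 - (-0.100000))/(2.434325 - 3.369000)
       = -0.575653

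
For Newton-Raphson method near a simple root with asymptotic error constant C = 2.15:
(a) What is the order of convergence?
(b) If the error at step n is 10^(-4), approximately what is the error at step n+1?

(a) Newton-Raphson has quadratic (order 2) convergence near simple roots.
    This means |e_{n+1}| ≈ C|e_n|².

(b) With |e_n| = 10^(-4) and C = 2.15:
    |e_{n+1}| ≈ 2.15 × (10^(-4))² = 2.15 × 10^(-8)

(a) 2 (quadratic); (b) |e_{n+1}| ≈ 2.150e-08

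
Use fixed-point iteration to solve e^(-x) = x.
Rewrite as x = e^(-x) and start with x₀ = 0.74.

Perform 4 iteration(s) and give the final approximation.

Equation: e^(-x) = x
Fixed-point form: x = e^(-x)
x₀ = 0.74

x_1 = g(0.740000) = 0.477114
x_2 = g(0.477114) = 0.620572
x_3 = g(0.620572) = 0.537637
x_4 = g(0.537637) = 0.584127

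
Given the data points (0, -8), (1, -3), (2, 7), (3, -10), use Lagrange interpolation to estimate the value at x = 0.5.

Lagrange interpolation formula:
P(x) = Σ yᵢ × Lᵢ(x)
where Lᵢ(x) = Π_{j≠i} (x - xⱼ)/(xᵢ - xⱼ)

L_0(0.5) = (0.5 - 1)/(0 - 1) × (0.5 - 2)/(0 - 2) × (0.5 - 3)/(0 - 3) = 0.312500
L_1(0.5) = (0.5 - 0)/(1 - 0) × (0.5 - 2)/(1 - 2) × (0.5 - 3)/(1 - 3) = 0.937500
L_2(0.5) = (0.5 - 0)/(2 - 0) × (0.5 - 1)/(2 - 1) × (0.5 - 3)/(2 - 3) = -0.312500
L_3(0.5) = (0.5 - 0)/(3 - 0) × (0.5 - 1)/(3 - 1) × (0.5 - 2)/(3 - 2) = 0.062500

P(0.5) = (-8)×L_0(0.5) + (-3)×L_1(0.5) + 7×L_2(0.5) + (-10)×L_3(0.5)
P(0.5) = -8.125000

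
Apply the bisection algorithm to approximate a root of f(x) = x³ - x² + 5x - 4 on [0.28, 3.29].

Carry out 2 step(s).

f(x) = x³ - x² + 5x - 4
Initial interval: [0.28, 3.29]

Iteration 1:
  c_1 = (0.280000 + 3.290000)/2 = 1.785000
  f(c_1) = f(1.785000) = 7.426187
  f(a) × f(c) < 0, new interval: [0.280000, 1.785000]
Iteration 2:
  c_2 = (0.280000 + 1.785000)/2 = 1.032500
  f(c_2) = f(1.032500) = 1.197147
  f(a) × f(c) < 0, new interval: [0.280000, 1.032500]

After 2 iteration(s), the approximation is c_2 = 1.032500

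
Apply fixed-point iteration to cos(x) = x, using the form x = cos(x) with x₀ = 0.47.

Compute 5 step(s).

Equation: cos(x) = x
Fixed-point form: x = cos(x)
x₀ = 0.47

x_1 = g(0.470000) = 0.891568
x_2 = g(0.891568) = 0.628193
x_3 = g(0.628193) = 0.809091
x_4 = g(0.809091) = 0.690157
x_5 = g(0.690157) = 0.771146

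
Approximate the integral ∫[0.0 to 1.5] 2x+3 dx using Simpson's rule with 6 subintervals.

f(x) = 2x+3
a = 0.0, b = 1.5, n = 6
h = (b - a)/n = 0.250000

Simpson's rule: (h/3)[f(x₀) + 4f(x₁) + 2f(x₂) + ... + f(xₙ)]

x_0 = 0.0000, f(x_0) = 3.000000, coefficient = 1
x_1 = 0.2500, f(x_1) = 3.500000, coefficient = 4
x_2 = 0.5000, f(x_2) = 4.000000, coefficient = 2
x_3 = 0.7500, f(x_3) = 4.500000, coefficient = 4
x_4 = 1.0000, f(x_4) = 5.000000, coefficient = 2
x_5 = 1.2500, f(x_5) = 5.500000, coefficient = 4
x_6 = 1.5000, f(x_6) = 6.000000, coefficient = 1

I ≈ (0.250000/3) × 81.000000 = 6.750000
Exact value: 6.750000
Error: 0.000000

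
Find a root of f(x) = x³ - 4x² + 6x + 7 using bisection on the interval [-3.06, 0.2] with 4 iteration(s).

f(x) = x³ - 4x² + 6x + 7
Initial interval: [-3.06, 0.2]

Iteration 1:
  c_1 = (-3.060000 + 0.200000)/2 = -1.430000
  f(c_1) = f(-1.430000) = -12.683807
  f(a) × f(c) ≥ 0, new interval: [-1.430000, 0.200000]
Iteration 2:
  c_2 = (-1.430000 + 0.200000)/2 = -0.615000
  f(c_2) = f(-0.615000) = 1.564492
  f(a) × f(c) < 0, new interval: [-1.430000, -0.615000]
Iteration 3:
  c_3 = (-1.430000 + (-0.615000))/2 = -1.022500
  f(c_3) = f(-1.022500) = -4.386055
  f(a) × f(c) ≥ 0, new interval: [-1.022500, -0.615000]
Iteration 4:
  c_4 = (-1.022500 + (-0.615000))/2 = -0.818750
  f(c_4) = f(-0.818750) = -1.142757
  f(a) × f(c) ≥ 0, new interval: [-0.818750, -0.615000]

After 4 iteration(s), the approximation is c_4 = -0.818750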